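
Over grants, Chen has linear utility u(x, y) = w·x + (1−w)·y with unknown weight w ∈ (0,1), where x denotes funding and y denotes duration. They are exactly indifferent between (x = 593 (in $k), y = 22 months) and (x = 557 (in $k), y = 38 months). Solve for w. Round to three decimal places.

w = 0.308

Indifference: w·593 + (1−w)·22 = w·557 + (1−w)·38.
Rearranging, 36·w − 16·(1−w) = 0.
So w/(1−w) = 16/36 = 0.4444, giving w = 16/(36+16) = 0.308.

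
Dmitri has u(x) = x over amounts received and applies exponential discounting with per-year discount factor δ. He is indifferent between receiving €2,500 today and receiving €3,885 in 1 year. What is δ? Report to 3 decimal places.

δ ≈ 0.644

The payoff in 1 year is discounted by δ, so u(2500) = δ·u(3885) and δ = u(2500)/u(3885).
With u(x) = x: δ = 2500/3885 = 0.64350.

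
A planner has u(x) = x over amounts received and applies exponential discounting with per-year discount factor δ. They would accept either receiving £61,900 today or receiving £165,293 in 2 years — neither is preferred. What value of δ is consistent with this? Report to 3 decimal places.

δ ≈ 0.612

Equating discounted utilities: u(61900) = δ^2·u(165293) ⇒ δ^2 = u(61900)/u(165293).
With u(x) = x: δ^2 = 61900/165293 = 0.37449.
Hence δ = (0.37449)^(1/2) = 0.61195.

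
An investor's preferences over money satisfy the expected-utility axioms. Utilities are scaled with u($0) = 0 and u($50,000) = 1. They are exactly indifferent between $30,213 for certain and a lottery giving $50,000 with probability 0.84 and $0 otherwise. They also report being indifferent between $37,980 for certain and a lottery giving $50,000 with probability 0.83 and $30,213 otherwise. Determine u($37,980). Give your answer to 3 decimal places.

The first gamble pins u($30,213): it must equal 0.84·1 + 0.16·0 = 0.84.
Chaining: u($37,980) = 0.83·1.00 + 0.17·0.84 = 0.9728.

0.973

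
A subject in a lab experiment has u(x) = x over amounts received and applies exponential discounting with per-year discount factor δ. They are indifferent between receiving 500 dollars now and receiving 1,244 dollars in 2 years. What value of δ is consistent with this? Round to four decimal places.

δ ≈ 0.6340

The payoff in 2 years is discounted by δ^2, so u(500) = δ^2·u(1244) and δ^2 = u(500)/u(1244).
With u(x) = x: δ^2 = 500/1244 = 0.40193.
Taking the square root: δ = 0.40193^(1/2) ≈ 0.6340.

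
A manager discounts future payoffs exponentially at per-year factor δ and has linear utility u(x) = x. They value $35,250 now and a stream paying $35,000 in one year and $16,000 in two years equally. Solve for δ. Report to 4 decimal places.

The stream is worth 35000δ + 16000δ² today, so 35000δ + 16000δ² = 35250.
Rearranged: 16000δ² + 35000δ − 35250 = 0.
By the quadratic formula (taking the positive root), δ = (−35000 + √3481000000.00) / 32000 ≈ 0.7500.

δ ≈ 0.7500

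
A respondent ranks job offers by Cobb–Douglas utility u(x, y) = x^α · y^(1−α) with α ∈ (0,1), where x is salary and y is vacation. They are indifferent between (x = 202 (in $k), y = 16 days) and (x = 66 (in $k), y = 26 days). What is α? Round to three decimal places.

α ≈ 0.303

Set the two utilities equal: 202^α·16^(1−α) = 66^α·26^(1−α).
Taking logs: α·ln 202 + (1−α)·ln 16 = α·ln 66 + (1−α)·ln 26, i.e. α·1.118613 = (1−α)·0.485508.
Thus α·(1.604121) = 0.485508, so α = 0.485508/1.604121 ≈ 0.303.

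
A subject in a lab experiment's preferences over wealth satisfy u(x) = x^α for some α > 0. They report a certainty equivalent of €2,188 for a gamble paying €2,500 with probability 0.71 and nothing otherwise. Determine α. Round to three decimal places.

Since u(0) = 0, the lottery's EU is 0.71·2500^α.
Equating: 2188^α = 0.71·2500^α, i.e. 0.8752^α = 0.71.
Taking logs: α·ln(2188/2500) = ln(0.71), so α = -0.342490 / -0.133303 ≈ 2.569.

α ≈ 2.569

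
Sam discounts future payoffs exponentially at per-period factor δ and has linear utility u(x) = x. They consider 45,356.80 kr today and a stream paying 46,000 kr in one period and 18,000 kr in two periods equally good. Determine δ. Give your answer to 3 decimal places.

δ ≈ 0.760

Equating present values: 45356.80 = 46000δ + 18000δ².
Rearranged: 18000δ² + 46000δ − 45356.80 = 0.
δ = (−46000 + √(46000² + 4·18000·45356.80)) / (2·18000) = (−46000 + √5381689600.00) / 36000 ≈ 0.760.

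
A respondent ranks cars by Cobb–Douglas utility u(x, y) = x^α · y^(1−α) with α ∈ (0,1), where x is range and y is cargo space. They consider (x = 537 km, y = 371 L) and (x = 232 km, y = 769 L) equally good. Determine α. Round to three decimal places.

α ≈ 0.465

Set the two utilities equal: 537^α·371^(1−α) = 232^α·769^(1−α).
Rearrange to (537/232)^α = (769/371)^(1−α) and take logs: α·0.839261 = (1−α)·0.728889.
So α/(1−α) = (0.728889)/(0.839261) = 0.868489, and α = 0.868489/1.868489 ≈ 0.465.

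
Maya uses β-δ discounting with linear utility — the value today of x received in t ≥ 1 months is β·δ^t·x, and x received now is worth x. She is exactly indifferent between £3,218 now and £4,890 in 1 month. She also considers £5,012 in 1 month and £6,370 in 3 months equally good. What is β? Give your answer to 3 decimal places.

The second indifference involves only future payoffs, so β cancels: β·δ^1·5012 = β·δ^3·6370, giving δ^2 = 5012/6370 = 0.78681, so δ = 0.88702.
Now use the now-vs-future pair: 3218 = β·δ·4890 gives β = 3218/(0.88702·4890) ≈ 0.742.

β ≈ 0.742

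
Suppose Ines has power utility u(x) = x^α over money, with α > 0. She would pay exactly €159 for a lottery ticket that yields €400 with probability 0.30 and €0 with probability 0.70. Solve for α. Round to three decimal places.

EU(lottery) = 0.30·400^α + 0.70·0 = 0.30·400^α.
Setting u(159) equal to that: 159^α = 0.30·400^α ⇒ (159/400)^α = 0.30.
Taking logs: α·ln(159/400) = ln(0.30), so α = -1.203973 / -0.922560 ≈ 1.305.

α ≈ 1.305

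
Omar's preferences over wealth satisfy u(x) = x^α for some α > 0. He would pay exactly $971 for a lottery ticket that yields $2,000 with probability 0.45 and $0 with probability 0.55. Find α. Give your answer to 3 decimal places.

The lottery's expected utility is 0.45·u(2000) + 0.55·u(0) = 0.45·2000^α (since u(0) = 0 for α > 0).
Equating: 971^α = 0.45·2000^α, i.e. 0.4855^α = 0.45.
Taking logs: α·ln(971/2000) = ln(0.45), so α = -0.798508 / -0.722576 ≈ 1.105.

α ≈ 1.105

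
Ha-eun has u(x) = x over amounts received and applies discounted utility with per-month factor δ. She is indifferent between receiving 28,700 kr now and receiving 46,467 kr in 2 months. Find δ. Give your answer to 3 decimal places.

δ ≈ 0.786

Equating discounted utilities: u(28700) = δ^2·u(46467) ⇒ δ^2 = u(28700)/u(46467).
With u(x) = x: δ^2 = 28700/46467 = 0.61764.
Taking the square root: δ = 0.61764^(1/2) ≈ 0.786.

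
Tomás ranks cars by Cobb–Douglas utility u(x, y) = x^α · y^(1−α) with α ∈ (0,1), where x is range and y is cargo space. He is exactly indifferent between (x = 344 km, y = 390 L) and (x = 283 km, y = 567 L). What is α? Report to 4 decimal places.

α ≈ 0.6572

The Cobb–Douglas utilities coincide, so 344^α·390^(1−α) = 283^α·567^(1−α).
Taking logs: α·ln 344 + (1−α)·ln 390 = α·ln 283 + (1−α)·ln 567, i.e. α·0.1951948 = (1−α)·0.3742126.
With A = 0.1951948 and B = 0.3742126: α·A = (1−α)·B, so α = B/(A+B) = 0.3742126/0.5694074 ≈ 0.6572.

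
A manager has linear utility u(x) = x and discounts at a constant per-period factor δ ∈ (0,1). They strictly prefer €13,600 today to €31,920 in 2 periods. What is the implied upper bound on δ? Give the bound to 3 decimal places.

Comparing present values: 13600 > δ^2·31920.
So δ^2 < 13600/31920 = 0.42607; taking the square root of both positive sides preserves the inequality.
δ < (13600/31920)^(1/2) ≈ 0.653.

δ < 0.653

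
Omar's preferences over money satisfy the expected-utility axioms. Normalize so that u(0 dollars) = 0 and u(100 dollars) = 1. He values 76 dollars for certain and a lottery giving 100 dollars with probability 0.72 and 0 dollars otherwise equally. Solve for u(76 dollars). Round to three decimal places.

u(76 dollars) equals the lottery's expected utility: 0.72·1 + 0.28·0 = 0.72.

0.720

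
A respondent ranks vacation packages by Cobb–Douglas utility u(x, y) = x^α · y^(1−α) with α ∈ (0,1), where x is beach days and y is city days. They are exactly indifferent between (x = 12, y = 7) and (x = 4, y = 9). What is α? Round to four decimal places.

The Cobb–Douglas utilities coincide, so 12^α·7^(1−α) = 4^α·9^(1−α).
Rearrange to (12/4)^α = (9/7)^(1−α) and take logs: α·1.0986123 = (1−α)·0.2513144.
So α/(1−α) = (0.2513144)/(1.0986123) = 0.2287562, and α = 0.2287562/1.2287562 ≈ 0.1862.

α ≈ 0.1862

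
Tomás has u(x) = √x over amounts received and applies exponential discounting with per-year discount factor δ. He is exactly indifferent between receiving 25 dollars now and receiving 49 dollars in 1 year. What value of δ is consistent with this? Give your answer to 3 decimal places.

Equating discounted utilities: u(25) = δ·u(49) ⇒ δ = u(25)/u(49).
Since u(x) = √x, δ = √(25/49) = 0.71429.

δ ≈ 0.714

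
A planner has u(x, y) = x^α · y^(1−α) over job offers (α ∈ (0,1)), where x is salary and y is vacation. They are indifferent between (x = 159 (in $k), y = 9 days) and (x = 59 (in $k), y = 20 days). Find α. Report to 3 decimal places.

α ≈ 0.446

Set the two utilities equal: 159^α·9^(1−α) = 59^α·20^(1−α).
Taking logs: α·ln 159 + (1−α)·ln 9 = α·ln 59 + (1−α)·ln 20, i.e. α·0.991367 = (1−α)·0.798508.
Thus α·(1.789875) = 0.798508, so α = 0.798508/1.789875 ≈ 0.446.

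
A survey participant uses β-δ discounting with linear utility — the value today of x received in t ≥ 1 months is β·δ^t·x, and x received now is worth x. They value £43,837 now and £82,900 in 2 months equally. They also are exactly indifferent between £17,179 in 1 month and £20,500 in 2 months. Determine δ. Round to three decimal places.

δ ≈ 0.838

The second indifference involves only future payoffs, so β cancels: β·δ^1·17179 = β·δ^2·20500, giving δ = 17179/20500 = 0.83800.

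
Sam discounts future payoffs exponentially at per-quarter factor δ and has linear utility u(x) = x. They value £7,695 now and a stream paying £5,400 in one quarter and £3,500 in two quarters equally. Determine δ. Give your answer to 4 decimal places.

Present value of the stream is 5400·δ + 3500·δ². Indifference gives 5400δ + 3500δ² = 7695.
Rearranged: 3500δ² + 5400δ − 7695 = 0.
By the quadratic formula (taking the positive root), δ = (−5400 + √136890000.00) / 7000 ≈ 0.9000.

δ ≈ 0.9000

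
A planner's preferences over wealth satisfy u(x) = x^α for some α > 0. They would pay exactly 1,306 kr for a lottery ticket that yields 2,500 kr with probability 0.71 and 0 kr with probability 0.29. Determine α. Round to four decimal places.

The lottery's expected utility is 0.71·u(2500) + 0.29·u(0) = 0.71·2500^α (since u(0) = 0 for α > 0).
Indifference: 1306^α = 0.71·2500^α, so (1306/2500)^α = 0.71.
Take logs: α = ln 0.71 / ln(1306/2500) ≈ 0.527459.

α ≈ 0.5275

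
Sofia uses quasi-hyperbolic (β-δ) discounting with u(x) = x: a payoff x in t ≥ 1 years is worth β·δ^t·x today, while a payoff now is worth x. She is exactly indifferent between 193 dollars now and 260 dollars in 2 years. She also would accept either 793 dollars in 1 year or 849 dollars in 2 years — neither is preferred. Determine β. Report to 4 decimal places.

β ≈ 0.8508

From the later pair, β·δ^1·793 = β·δ^2·849; dividing through, δ = 793/849 = 0.93404.
Now use the now-vs-future pair: 193 = β·δ^2·260 gives β = 193/(0.87243·260) ≈ 0.8508.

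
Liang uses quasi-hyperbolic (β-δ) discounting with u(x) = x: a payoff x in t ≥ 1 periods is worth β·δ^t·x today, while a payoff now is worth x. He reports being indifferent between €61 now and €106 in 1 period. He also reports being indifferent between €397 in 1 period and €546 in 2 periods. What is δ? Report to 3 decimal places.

δ ≈ 0.727

Both payoffs in the second observation are in the future, so β drops out: δ^1·397 = δ^2·546 ⇒ δ = 397/546 = 0.72711.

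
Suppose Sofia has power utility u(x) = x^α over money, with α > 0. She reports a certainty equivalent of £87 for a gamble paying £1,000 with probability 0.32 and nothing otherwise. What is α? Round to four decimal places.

α ≈ 0.4666

EU(lottery) = 0.32·1000^α + 0.68·0 = 0.32·1000^α.
Indifference: 87^α = 0.32·1000^α, so (87/1000)^α = 0.32.
α = ln(0.32) / ln(87/1000) = -1.1394343/-2.4418472 ≈ 0.4666.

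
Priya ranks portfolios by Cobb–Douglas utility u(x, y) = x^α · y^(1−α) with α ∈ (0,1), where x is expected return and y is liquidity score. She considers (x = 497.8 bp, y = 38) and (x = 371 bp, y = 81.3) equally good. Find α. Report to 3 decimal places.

α ≈ 0.721

Set the two utilities equal: 497.8^α·38^(1−α) = 371^α·81.3^(1−α).
(497.8/371)^α = (81.3/38)^(1−α); take logs: α·ln(497.8/371) = (1−α)·ln(81.3/38), i.e. α·0.293996 = (1−α)·0.760560.
So α/(1−α) = (0.760560)/(0.293996) = 2.586974, and α = 2.586974/3.586974 ≈ 0.721.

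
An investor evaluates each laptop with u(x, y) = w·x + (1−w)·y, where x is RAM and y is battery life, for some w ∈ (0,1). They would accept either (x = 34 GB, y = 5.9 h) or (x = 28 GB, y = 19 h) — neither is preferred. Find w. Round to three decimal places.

u(34,5.9) = u(28,19) means w·34 + (1−w)·5.9 = w·28 + (1−w)·19.
Collecting terms: w·6 = (1−w)·13.1.
The marginal rate of substitution is 13.1/6, so w = 13.1/(6+13.1) = 0.686.

w = 0.686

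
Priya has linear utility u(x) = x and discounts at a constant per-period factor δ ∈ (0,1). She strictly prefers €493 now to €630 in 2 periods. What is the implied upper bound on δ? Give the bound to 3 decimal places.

δ < 0.885

Under u(x) = x this choice says 493 > δ^2·630.
Dividing by 630: δ^2 < 0.78254. Both sides are positive, so the square root keeps the direction.
δ < (493/630)^(1/2) ≈ 0.885.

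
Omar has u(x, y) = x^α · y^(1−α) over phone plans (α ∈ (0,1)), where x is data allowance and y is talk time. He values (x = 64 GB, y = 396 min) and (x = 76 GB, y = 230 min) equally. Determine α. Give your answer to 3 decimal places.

The Cobb–Douglas utilities coincide, so 64^α·396^(1−α) = 76^α·230^(1−α).
(64/76)^α = (230/396)^(1−α); take logs: α·ln(64/76) = (1−α)·ln(230/396), i.e. α·-0.171850 = (1−α)·-0.543335.
Thus α·(-0.715185) = -0.543335, so α = -0.543335/-0.715185 ≈ 0.760.

α ≈ 0.760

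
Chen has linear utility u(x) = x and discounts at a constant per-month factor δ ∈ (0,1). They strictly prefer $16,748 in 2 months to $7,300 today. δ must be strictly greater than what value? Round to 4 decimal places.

δ > 0.6602

The preference means 7300 < δ^2·16748.
Dividing by 16748: δ^2 > 0.43587. Both sides are positive, so the square root keeps the direction.
δ > (7300/16748)^(1/2) ≈ 0.6602.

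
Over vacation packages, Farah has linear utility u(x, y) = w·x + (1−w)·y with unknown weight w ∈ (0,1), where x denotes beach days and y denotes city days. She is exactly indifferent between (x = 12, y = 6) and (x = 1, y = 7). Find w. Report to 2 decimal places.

w = 0.08

u(12,6) = u(1,7) means w·12 + (1−w)·6 = w·1 + (1−w)·7.
Rearranging, 11·w − 1·(1−w) = 0.
So w/(1−w) = 1/11 = 0.0909, giving w = 1/(11+1) = 0.08.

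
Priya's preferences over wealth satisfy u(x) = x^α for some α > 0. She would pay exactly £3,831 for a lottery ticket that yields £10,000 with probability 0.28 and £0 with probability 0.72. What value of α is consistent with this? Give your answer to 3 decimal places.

α ≈ 1.327

EU(lottery) = 0.28·10000^α + 0.72·0 = 0.28·10000^α.
Equating: 3831^α = 0.28·10000^α, i.e. 0.3831^α = 0.28.
Taking logs: α·ln(3831/10000) = ln(0.28), so α = -1.272966 / -0.959459 ≈ 1.327.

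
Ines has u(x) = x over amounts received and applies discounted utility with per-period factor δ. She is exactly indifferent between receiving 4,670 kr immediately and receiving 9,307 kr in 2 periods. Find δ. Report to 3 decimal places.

Indifference means u(4670) = δ^2 · u(9307), so δ^2 = u(4670)/u(9307).
With u(x) = x: δ^2 = 4670/9307 = 0.50177.
So δ = 0.50177^(1/2) ≈ 0.708.

δ ≈ 0.708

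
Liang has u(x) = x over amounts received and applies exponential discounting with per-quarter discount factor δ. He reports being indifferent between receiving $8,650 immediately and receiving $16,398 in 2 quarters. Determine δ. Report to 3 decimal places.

Indifference means u(8650) = δ^2 · u(16398), so δ^2 = u(8650)/u(16398).
With u(x) = x: δ^2 = 8650/16398 = 0.52750.
Hence δ = (0.52750)^(1/2) = 0.72629.

δ ≈ 0.726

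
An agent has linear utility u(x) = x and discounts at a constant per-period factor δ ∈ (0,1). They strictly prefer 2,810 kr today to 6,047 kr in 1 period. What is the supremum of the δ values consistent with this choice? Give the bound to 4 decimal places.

δ < 0.4647

Comparing present values: 2810 > δ·6047.
So δ < 2810/6047 = 0.46469.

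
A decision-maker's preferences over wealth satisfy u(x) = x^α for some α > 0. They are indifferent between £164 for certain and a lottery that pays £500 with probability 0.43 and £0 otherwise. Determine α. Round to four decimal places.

The lottery's expected utility is 0.43·u(500) + 0.57·u(0) = 0.43·500^α (since u(0) = 0 for α > 0).
Equating: 164^α = 0.43·500^α, i.e. 0.3280^α = 0.43.
Take logs: α = ln 0.43 / ln(164/500) ≈ 0.757099.

α ≈ 0.7571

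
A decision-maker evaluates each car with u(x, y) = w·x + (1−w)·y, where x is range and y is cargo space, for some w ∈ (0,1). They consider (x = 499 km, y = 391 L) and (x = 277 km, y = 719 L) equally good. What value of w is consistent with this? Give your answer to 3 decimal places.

w = 0.596

u(499,391) = u(277,719) means w·499 + (1−w)·391 = w·277 + (1−w)·719.
w·(499−277) = (1−w)·(719−391), i.e. w·222 = (1−w)·328.
So w/(1−w) = 328/222 = 1.4775, giving w = 328/(222+328) = 0.596.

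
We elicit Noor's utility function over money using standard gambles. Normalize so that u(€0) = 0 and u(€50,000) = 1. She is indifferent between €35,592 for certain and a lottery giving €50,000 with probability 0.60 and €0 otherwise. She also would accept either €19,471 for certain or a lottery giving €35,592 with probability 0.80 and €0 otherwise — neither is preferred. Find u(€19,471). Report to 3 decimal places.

The first gamble pins u(€35,592): it must equal 0.60·1 + 0.40·0 = 0.60.
Chaining: u(€19,471) = 0.80·0.60 + 0.20·0.00 = 0.4800.

0.480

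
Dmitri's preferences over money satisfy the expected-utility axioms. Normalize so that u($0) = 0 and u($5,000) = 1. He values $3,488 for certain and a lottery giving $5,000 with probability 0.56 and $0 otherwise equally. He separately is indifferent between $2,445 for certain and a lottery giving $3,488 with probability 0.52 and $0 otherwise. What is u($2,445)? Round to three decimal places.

From the first indifference, u($3,488) = 0.56·u($5,000) + 0.44·u($0) = 0.56·1 + 0.44·0 = 0.56.
Chaining: u($2,445) = 0.52·0.56 + 0.48·0.00 = 0.2912.

0.291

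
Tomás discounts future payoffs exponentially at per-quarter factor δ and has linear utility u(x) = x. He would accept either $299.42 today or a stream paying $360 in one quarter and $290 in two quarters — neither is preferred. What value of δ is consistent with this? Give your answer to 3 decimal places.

Present value of the stream is 360·δ + 290·δ². Indifference gives 360δ + 290δ² = 299.42.
Rearranged: 290δ² + 360δ − 299.42 = 0.
The positive root is δ = [−360 + √(360² + 4·290·299.42)] / (2·290) = (−360 + 690.599)/580 ≈ 0.570.

δ ≈ 0.570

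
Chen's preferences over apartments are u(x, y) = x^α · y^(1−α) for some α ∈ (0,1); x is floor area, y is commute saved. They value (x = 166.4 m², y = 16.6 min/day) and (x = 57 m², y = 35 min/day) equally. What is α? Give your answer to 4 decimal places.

α ≈ 0.4105

Set the two utilities equal: 166.4^α·16.6^(1−α) = 57^α·35^(1−α).
Rearrange to (166.4/57)^α = (35/16.6)^(1−α) and take logs: α·1.0713433 = (1−α)·0.7459454.
So α/(1−α) = (0.7459454)/(1.0713433) = 0.6962711, and α = 0.6962711/1.6962711 ≈ 0.4105.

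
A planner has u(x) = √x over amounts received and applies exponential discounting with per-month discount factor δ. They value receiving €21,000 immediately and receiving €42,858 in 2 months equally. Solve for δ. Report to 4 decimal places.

δ ≈ 0.8367

The payoff in 2 months is discounted by δ^2, so u(21000) = δ^2·u(42858) and δ^2 = u(21000)/u(42858).
Since u(x) = √x, δ^2 = √(21000/42858) = 0.69999.
Hence δ = (0.69999)^(1/2) = 0.836656.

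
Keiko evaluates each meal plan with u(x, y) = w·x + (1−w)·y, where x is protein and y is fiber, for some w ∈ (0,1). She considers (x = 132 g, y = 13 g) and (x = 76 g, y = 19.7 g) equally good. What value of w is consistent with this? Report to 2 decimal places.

Indifference: w·132 + (1−w)·13 = w·76 + (1−w)·19.7.
w·(132−76) = (1−w)·(19.7−13), i.e. w·56 = (1−w)·6.7.
So w/(1−w) = 6.7/56 = 0.1196, giving w = 6.7/(56+6.7) = 0.11.

w = 0.11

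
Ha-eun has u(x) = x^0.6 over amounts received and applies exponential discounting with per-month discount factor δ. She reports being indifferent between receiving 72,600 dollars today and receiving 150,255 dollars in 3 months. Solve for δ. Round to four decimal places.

Indifference means u(72600) = δ^3 · u(150255), so δ^3 = u(72600)/u(150255).
With u(x) = x^0.6: δ^3 = 72600^0.6/150255^0.6 = (72600/150255)^0.6 = 0.64635.
So δ = 0.64635^(1/3) ≈ 0.8646.

δ ≈ 0.8646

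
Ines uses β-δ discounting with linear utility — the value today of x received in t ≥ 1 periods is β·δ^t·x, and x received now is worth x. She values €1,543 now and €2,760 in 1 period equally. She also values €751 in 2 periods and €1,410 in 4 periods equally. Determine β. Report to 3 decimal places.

β ≈ 0.766

Both payoffs in the second observation are in the future, so β drops out: δ^2·751 = δ^4·1410 ⇒ δ^2 = 751/1410 = 0.53262, so δ = 0.72981.
Substituting δ into 1543 = β·δ·2760: β = 1543/(2014.278) ≈ 0.766.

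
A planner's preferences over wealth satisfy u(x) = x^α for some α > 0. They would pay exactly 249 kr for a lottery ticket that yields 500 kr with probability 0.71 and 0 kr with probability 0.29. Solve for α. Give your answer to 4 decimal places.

Since u(0) = 0, the lottery's EU is 0.71·500^α.
Setting u(249) equal to that: 249^α = 0.71·500^α ⇒ (249/500)^α = 0.71.
Take logs: α = ln 0.71 / ln(249/500) ≈ 0.491268.

α ≈ 0.4913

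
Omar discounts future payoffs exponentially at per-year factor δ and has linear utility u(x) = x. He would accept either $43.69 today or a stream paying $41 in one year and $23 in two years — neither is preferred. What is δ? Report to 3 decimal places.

δ ≈ 0.750

The stream is worth 41δ + 23δ² today, so 41δ + 23δ² = 43.69.
So 23δ² + 41δ − 43.69 = 0.
The positive root is δ = [−41 + √(41² + 4·23·43.69)] / (2·23) = (−41 + 75.502)/46 ≈ 0.750.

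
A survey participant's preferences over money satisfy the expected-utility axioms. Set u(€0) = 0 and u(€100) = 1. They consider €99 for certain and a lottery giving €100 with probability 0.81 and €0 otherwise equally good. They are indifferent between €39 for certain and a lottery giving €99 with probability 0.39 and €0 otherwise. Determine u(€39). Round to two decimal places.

From the first indifference, u(€99) = 0.81·u(€100) + 0.19·u(€0) = 0.81·1 + 0.19·0 = 0.81.
Then u(€39) = 0.39·u(€99) + 0.61·u(€0) = 0.39·0.81 + 0.61·0.00 = 0.3159.

0.32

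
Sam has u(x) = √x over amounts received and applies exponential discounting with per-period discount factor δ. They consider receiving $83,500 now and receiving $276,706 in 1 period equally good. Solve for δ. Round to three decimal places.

δ ≈ 0.549

Equating discounted utilities: u(83500) = δ·u(276706) ⇒ δ = u(83500)/u(276706).
With u(x) = √x: δ = √83500/√276706 = √(83500/276706) = 0.54933.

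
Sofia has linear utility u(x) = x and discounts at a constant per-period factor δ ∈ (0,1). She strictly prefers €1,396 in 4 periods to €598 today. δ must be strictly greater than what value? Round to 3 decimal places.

δ > 0.809

The preference means 598 < δ^4·1396.
So δ^4 > 598/1396 = 0.42837; taking the 4th root of both positive sides preserves the inequality.
δ > 0.42837^(1/4) = 0.809.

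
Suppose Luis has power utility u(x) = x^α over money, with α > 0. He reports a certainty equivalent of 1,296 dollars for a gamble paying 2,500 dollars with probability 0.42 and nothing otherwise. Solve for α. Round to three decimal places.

α ≈ 1.320

The lottery's expected utility is 0.42·u(2500) + 0.58·u(0) = 0.42·2500^α (since u(0) = 0 for α > 0).
Equating: 1296^α = 0.42·2500^α, i.e. 0.5184^α = 0.42.
Taking logs: α·ln(1296/2500) = ln(0.42), so α = -0.867501 / -0.657008 ≈ 1.320.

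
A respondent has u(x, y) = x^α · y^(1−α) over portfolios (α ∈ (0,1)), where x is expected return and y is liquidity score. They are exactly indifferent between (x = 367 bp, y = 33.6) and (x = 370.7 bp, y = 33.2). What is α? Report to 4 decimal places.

α ≈ 0.5442

The Cobb–Douglas utilities coincide, so 367^α·33.6^(1−α) = 370.7^α·33.2^(1−α).
(367/370.7)^α = (33.2/33.6)^(1−α); take logs: α·ln(367/370.7) = (1−α)·ln(33.2/33.6), i.e. α·-0.0100313 = (1−α)·-0.0119762.
So α/(1−α) = (-0.0119762)/(-0.0100313) = 1.1938831, and α = 1.1938831/2.1938831 ≈ 0.5442.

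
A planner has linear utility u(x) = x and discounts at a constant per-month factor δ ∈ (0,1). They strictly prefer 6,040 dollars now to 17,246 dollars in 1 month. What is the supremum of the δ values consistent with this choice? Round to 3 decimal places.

Comparing present values: 6040 > δ·17246.
So δ < 6040/17246 = 0.35023.

δ < 0.350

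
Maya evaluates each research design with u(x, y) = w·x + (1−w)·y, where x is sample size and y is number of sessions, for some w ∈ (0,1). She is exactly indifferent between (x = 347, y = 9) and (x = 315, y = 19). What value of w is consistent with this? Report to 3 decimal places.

w = 0.238

Indifference: w·347 + (1−w)·9 = w·315 + (1−w)·19.
w·(347−315) = (1−w)·(19−9), i.e. w·32 = (1−w)·10.
Hence w = 10/(32+10) = 10/42 = 0.238.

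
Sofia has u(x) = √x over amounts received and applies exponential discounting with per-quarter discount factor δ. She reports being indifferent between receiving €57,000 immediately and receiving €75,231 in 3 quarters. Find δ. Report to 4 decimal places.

Indifference means u(57000) = δ^3 · u(75231), so δ^3 = u(57000)/u(75231).
Since u(x) = √x, δ^3 = √(57000/75231) = 0.87044.
So δ = 0.87044^(1/3) ≈ 0.9548.

δ ≈ 0.9548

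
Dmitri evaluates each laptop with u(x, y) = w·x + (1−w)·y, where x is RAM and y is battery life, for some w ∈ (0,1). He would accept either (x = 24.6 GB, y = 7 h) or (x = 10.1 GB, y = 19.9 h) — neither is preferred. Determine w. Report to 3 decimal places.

Indifference: w·24.6 + (1−w)·7 = w·10.1 + (1−w)·19.9.
w·(24.6−10.1) = (1−w)·(19.9−7), i.e. w·14.5 = (1−w)·12.9.
Hence w = 12.9/(14.5+12.9) = 12.9/27.4 = 0.471.

w = 0.471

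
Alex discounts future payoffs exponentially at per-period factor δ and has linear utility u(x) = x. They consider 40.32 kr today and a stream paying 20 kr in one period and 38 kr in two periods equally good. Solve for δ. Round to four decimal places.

Equating present values: 40.32 = 20δ + 38δ².
That is, 38δ² + 20δ − 40.32 = 0, a quadratic in δ.
δ = (−20 + √(20² + 4·38·40.32)) / (2·38) = (−20 + √6528.64) / 76 ≈ 0.8000.

δ ≈ 0.8000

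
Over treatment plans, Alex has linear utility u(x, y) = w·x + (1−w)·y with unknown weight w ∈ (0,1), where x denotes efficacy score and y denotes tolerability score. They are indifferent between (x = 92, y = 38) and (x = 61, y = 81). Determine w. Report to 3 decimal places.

w = 0.581

u(92,38) = u(61,81) means w·92 + (1−w)·38 = w·61 + (1−w)·81.
Collecting terms: w·31 = (1−w)·43.
So w/(1−w) = 43/31 = 1.3871, giving w = 43/(31+43) = 0.581.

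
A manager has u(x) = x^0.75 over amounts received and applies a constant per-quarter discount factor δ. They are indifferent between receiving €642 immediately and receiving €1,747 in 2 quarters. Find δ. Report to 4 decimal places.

The payoff in 2 quarters is discounted by δ^2, so u(642) = δ^2·u(1747) and δ^2 = u(642)/u(1747).
With u(x) = x^0.75: δ^2 = 642^0.75/1747^0.75 = (642/1747)^0.75 = 0.47199.
Hence δ = (0.47199)^(1/2) = 0.687014.

δ ≈ 0.6870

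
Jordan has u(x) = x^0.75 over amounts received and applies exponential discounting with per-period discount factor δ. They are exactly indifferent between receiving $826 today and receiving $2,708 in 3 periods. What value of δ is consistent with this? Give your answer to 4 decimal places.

δ ≈ 0.7432

Indifference means u(826) = δ^3 · u(2708), so δ^3 = u(826)/u(2708).
With u(x) = x^0.75: δ^3 = 826^0.75/2708^0.75 = (826/2708)^0.75 = 0.41044.
Hence δ = (0.41044)^(1/3) = 0.743161.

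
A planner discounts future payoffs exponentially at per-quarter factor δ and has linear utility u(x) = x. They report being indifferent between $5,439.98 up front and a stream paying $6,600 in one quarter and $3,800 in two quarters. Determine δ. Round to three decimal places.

δ ≈ 0.610

Present value of the stream is 6600·δ + 3800·δ². Indifference gives 6600δ + 3800δ² = 5439.98.
Rearranged: 3800δ² + 6600δ − 5439.98 = 0.
δ = (−6600 + √(6600² + 4·3800·5439.98)) / (2·3800) = (−6600 + √126247696.00) / 7600 ≈ 0.610.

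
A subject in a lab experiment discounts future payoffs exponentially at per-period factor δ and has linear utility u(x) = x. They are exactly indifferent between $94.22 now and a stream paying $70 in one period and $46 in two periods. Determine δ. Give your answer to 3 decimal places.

The stream is worth 70δ + 46δ² today, so 70δ + 46δ² = 94.22.
That is, 46δ² + 70δ − 94.22 = 0, a quadratic in δ.
δ = (−70 + √(70² + 4·46·94.22)) / (2·46) = (−70 + √22236.48) / 92 ≈ 0.860.

δ ≈ 0.860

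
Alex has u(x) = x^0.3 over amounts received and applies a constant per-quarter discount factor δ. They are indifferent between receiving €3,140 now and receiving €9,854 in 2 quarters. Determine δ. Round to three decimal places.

Indifference means u(3140) = δ^2 · u(9854), so δ^2 = u(3140)/u(9854).
With u(x) = x^0.3: δ^2 = 3140^0.3/9854^0.3 = (3140/9854)^0.3 = 0.70957.
So δ = 0.70957^(1/2) ≈ 0.842.

δ ≈ 0.842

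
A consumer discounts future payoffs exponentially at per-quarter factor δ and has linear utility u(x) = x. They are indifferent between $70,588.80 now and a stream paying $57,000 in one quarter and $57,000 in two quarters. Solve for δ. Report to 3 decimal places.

The stream is worth 57000δ + 57000δ² today, so 57000δ + 57000δ² = 70588.80.
That is, 57000δ² + 57000δ − 70588.80 = 0, a quadratic in δ.
The positive root is δ = [−57000 + √(57000² + 4·57000·70588.80)] / (2·57000) = (−57000 + 139080.000)/114000 ≈ 0.720.

δ ≈ 0.720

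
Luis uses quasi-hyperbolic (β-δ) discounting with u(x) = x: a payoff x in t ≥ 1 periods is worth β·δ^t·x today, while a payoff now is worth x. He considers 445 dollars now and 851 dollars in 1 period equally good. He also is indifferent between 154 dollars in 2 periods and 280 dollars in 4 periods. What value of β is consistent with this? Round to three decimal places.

Both payoffs in the second observation are in the future, so β drops out: δ^2·154 = δ^4·280 ⇒ δ^2 = 154/280 = 0.55000, so δ = 0.74162.
Substituting δ into 445 = β·δ·851: β = 445/(631.118) ≈ 0.705.

β ≈ 0.705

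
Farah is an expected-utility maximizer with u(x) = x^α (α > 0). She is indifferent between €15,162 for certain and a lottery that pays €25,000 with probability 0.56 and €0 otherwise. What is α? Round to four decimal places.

The lottery's expected utility is 0.56·u(25000) + 0.44·u(0) = 0.56·25000^α (since u(0) = 0 for α > 0).
Equating: 15162^α = 0.56·25000^α, i.e. 0.6065^α = 0.56.
Taking logs: α·ln(15162/25000) = ln(0.56), so α = -0.5798185 / -0.5000835 ≈ 1.1594.

α ≈ 1.1594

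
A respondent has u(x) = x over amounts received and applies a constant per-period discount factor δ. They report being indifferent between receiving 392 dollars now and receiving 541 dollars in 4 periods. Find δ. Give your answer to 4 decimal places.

Equating discounted utilities: u(392) = δ^4·u(541) ⇒ δ^4 = u(392)/u(541).
With u(x) = x: δ^4 = 392/541 = 0.72458.
So δ = 0.72458^(1/4) ≈ 0.9226.

δ ≈ 0.9226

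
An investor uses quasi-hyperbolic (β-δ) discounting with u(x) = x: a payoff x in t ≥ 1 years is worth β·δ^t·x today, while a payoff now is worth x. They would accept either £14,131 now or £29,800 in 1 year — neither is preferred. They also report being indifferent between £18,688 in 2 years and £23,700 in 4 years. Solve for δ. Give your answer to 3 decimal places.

δ ≈ 0.888

The second indifference involves only future payoffs, so β cancels: β·δ^2·18688 = β·δ^4·23700, giving δ^2 = 18688/23700 = 0.78852, so δ = 0.88799.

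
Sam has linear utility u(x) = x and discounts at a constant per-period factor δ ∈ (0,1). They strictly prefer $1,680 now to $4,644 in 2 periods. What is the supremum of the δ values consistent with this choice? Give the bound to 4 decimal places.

δ < 0.6015

Comparing present values: 1680 > δ^2·4644.
Dividing by 4644: δ^2 < 0.36176. Both sides are positive, so the square root keeps the direction.
δ < 0.36176^(1/2) = 0.6015.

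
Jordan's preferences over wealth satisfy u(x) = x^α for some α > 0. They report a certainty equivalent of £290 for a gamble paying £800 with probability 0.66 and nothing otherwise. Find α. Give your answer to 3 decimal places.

Since u(0) = 0, the lottery's EU is 0.66·800^α.
Setting u(290) equal to that: 290^α = 0.66·800^α ⇒ (290/800)^α = 0.66.
α = ln(0.66) / ln(290/800) = -0.415515/-1.014731 ≈ 0.409.

α ≈ 0.409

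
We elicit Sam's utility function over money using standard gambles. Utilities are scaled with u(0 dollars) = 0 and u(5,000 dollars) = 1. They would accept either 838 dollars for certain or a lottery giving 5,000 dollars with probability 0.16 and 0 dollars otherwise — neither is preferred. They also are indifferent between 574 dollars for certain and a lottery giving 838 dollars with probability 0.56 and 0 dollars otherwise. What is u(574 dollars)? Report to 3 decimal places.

0.090

First, u(838 dollars) = 0.16·u(5,000 dollars) + 0.84·u(0 dollars) = 0.16.
The second indifference gives u(574 dollars) = 0.56·u(838 dollars) + 0.44·u(0 dollars) = 0.56·0.16 + 0.44·0.00 = 0.0896.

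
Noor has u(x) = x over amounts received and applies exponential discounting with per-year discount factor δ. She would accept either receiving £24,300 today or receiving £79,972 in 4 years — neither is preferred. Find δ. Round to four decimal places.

The payoff in 4 years is discounted by δ^4, so u(24300) = δ^4·u(79972) and δ^4 = u(24300)/u(79972).
With u(x) = x: δ^4 = 24300/79972 = 0.30386.
Hence δ = (0.30386)^(1/4) = 0.742450.

δ ≈ 0.7424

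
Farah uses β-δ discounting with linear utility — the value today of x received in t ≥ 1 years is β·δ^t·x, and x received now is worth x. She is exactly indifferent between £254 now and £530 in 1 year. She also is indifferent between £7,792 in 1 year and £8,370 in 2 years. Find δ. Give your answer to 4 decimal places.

δ ≈ 0.9309

Both payoffs in the second observation are in the future, so β drops out: δ^1·7792 = δ^2·8370 ⇒ δ = 7792/8370 = 0.93094.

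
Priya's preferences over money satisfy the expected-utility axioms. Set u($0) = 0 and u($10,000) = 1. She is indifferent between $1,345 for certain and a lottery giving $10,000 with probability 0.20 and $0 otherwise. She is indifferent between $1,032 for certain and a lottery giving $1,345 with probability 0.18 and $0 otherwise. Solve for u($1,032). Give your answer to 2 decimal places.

0.04

From the first indifference, u($1,345) = 0.20·u($10,000) + 0.80·u($0) = 0.20·1 + 0.80·0 = 0.20.
The second indifference gives u($1,032) = 0.18·u($1,345) + 0.82·u($0) = 0.18·0.20 + 0.82·0.00 = 0.0360.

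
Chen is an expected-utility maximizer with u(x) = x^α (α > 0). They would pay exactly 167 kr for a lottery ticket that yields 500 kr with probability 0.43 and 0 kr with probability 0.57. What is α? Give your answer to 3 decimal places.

EU(lottery) = 0.43·500^α + 0.57·0 = 0.43·500^α.
Indifference: 167^α = 0.43·500^α, so (167/500)^α = 0.43.
α = ln(0.43) / ln(167/500) = -0.843970/-1.096614 ≈ 0.770.

α ≈ 0.770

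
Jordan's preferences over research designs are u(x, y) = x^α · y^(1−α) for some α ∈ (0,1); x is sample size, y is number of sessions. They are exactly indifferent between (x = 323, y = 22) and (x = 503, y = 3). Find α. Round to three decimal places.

α ≈ 0.818

Indifference: 323^α · 22^(1−α) = 503^α · 3^(1−α).
(323/503)^α = (3/22)^(1−α); take logs: α·ln(323/503) = (1−α)·ln(3/22), i.e. α·-0.442938 = (1−α)·-1.992430.
With A = -0.442938 and B = -1.992430: α·A = (1−α)·B, so α = B/(A+B) = -1.992430/-2.435368 ≈ 0.818.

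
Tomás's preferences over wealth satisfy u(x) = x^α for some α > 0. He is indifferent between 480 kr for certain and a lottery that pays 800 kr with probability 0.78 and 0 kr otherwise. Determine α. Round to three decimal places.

α ≈ 0.486

EU(lottery) = 0.78·800^α + 0.22·0 = 0.78·800^α.
Equating: 480^α = 0.78·800^α, i.e. 0.6000^α = 0.78.
Take logs: α = ln 0.78 / ln(480/800) ≈ 0.48639.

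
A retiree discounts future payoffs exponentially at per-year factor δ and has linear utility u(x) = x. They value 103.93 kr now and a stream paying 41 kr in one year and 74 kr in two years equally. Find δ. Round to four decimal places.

Present value of the stream is 41·δ + 74·δ². Indifference gives 41δ + 74δ² = 103.93.
Rearranged: 74δ² + 41δ − 103.93 = 0.
By the quadratic formula (taking the positive root), δ = (−41 + √32444.28) / 148 ≈ 0.9400.

δ ≈ 0.9400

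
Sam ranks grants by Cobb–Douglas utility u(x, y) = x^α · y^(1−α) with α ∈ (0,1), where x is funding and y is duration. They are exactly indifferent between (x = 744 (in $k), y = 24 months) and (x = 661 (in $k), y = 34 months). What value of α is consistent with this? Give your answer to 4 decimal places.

The Cobb–Douglas utilities coincide, so 744^α·24^(1−α) = 661^α·34^(1−α).
Rearrange to (744/661)^α = (34/24)^(1−α) and take logs: α·0.1182872 = (1−α)·0.3483067.
So α/(1−α) = (0.3483067)/(0.1182872) = 2.9445849, and α = 2.9445849/3.9445849 ≈ 0.7465.

α ≈ 0.7465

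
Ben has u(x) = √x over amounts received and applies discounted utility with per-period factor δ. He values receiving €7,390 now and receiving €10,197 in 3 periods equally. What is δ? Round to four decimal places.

Equating discounted utilities: u(7390) = δ^3·u(10197) ⇒ δ^3 = u(7390)/u(10197).
With u(x) = √x: δ^3 = √7390/√10197 = √(7390/10197) = 0.85131.
So δ = 0.85131^(1/3) ≈ 0.9478.

δ ≈ 0.9478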